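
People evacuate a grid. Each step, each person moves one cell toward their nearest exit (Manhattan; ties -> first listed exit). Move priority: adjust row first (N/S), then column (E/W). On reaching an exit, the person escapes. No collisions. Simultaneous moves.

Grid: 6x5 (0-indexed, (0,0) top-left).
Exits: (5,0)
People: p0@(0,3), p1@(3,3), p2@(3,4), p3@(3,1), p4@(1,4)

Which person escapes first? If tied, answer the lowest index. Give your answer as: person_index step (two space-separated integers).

Step 1: p0:(0,3)->(1,3) | p1:(3,3)->(4,3) | p2:(3,4)->(4,4) | p3:(3,1)->(4,1) | p4:(1,4)->(2,4)
Step 2: p0:(1,3)->(2,3) | p1:(4,3)->(5,3) | p2:(4,4)->(5,4) | p3:(4,1)->(5,1) | p4:(2,4)->(3,4)
Step 3: p0:(2,3)->(3,3) | p1:(5,3)->(5,2) | p2:(5,4)->(5,3) | p3:(5,1)->(5,0)->EXIT | p4:(3,4)->(4,4)
Step 4: p0:(3,3)->(4,3) | p1:(5,2)->(5,1) | p2:(5,3)->(5,2) | p3:escaped | p4:(4,4)->(5,4)
Step 5: p0:(4,3)->(5,3) | p1:(5,1)->(5,0)->EXIT | p2:(5,2)->(5,1) | p3:escaped | p4:(5,4)->(5,3)
Step 6: p0:(5,3)->(5,2) | p1:escaped | p2:(5,1)->(5,0)->EXIT | p3:escaped | p4:(5,3)->(5,2)
Step 7: p0:(5,2)->(5,1) | p1:escaped | p2:escaped | p3:escaped | p4:(5,2)->(5,1)
Step 8: p0:(5,1)->(5,0)->EXIT | p1:escaped | p2:escaped | p3:escaped | p4:(5,1)->(5,0)->EXIT
Exit steps: [8, 5, 6, 3, 8]
First to escape: p3 at step 3

Answer: 3 3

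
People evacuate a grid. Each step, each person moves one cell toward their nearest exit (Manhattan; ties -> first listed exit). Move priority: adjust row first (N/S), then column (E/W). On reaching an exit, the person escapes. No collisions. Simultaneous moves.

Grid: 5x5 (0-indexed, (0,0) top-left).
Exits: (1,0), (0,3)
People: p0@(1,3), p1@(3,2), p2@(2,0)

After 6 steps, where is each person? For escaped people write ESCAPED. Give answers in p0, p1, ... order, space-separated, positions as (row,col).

Step 1: p0:(1,3)->(0,3)->EXIT | p1:(3,2)->(2,2) | p2:(2,0)->(1,0)->EXIT
Step 2: p0:escaped | p1:(2,2)->(1,2) | p2:escaped
Step 3: p0:escaped | p1:(1,2)->(1,1) | p2:escaped
Step 4: p0:escaped | p1:(1,1)->(1,0)->EXIT | p2:escaped

ESCAPED ESCAPED ESCAPED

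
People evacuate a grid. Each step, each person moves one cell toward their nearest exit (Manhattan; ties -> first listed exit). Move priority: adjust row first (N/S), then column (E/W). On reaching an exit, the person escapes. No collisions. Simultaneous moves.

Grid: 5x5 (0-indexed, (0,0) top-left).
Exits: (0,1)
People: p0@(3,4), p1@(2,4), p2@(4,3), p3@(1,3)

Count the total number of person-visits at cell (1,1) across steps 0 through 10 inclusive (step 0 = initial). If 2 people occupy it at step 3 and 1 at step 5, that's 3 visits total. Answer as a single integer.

Step 0: p0@(3,4) p1@(2,4) p2@(4,3) p3@(1,3) -> at (1,1): 0 [-], cum=0
Step 1: p0@(2,4) p1@(1,4) p2@(3,3) p3@(0,3) -> at (1,1): 0 [-], cum=0
Step 2: p0@(1,4) p1@(0,4) p2@(2,3) p3@(0,2) -> at (1,1): 0 [-], cum=0
Step 3: p0@(0,4) p1@(0,3) p2@(1,3) p3@ESC -> at (1,1): 0 [-], cum=0
Step 4: p0@(0,3) p1@(0,2) p2@(0,3) p3@ESC -> at (1,1): 0 [-], cum=0
Step 5: p0@(0,2) p1@ESC p2@(0,2) p3@ESC -> at (1,1): 0 [-], cum=0
Step 6: p0@ESC p1@ESC p2@ESC p3@ESC -> at (1,1): 0 [-], cum=0
Total visits = 0

Answer: 0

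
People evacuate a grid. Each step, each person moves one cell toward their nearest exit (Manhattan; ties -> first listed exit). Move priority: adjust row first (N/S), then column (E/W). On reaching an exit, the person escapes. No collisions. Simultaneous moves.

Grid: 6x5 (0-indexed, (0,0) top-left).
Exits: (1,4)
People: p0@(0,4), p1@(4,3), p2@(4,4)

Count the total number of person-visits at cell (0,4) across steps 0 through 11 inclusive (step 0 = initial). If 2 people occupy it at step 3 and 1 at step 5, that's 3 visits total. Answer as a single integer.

Answer: 1

Derivation:
Step 0: p0@(0,4) p1@(4,3) p2@(4,4) -> at (0,4): 1 [p0], cum=1
Step 1: p0@ESC p1@(3,3) p2@(3,4) -> at (0,4): 0 [-], cum=1
Step 2: p0@ESC p1@(2,3) p2@(2,4) -> at (0,4): 0 [-], cum=1
Step 3: p0@ESC p1@(1,3) p2@ESC -> at (0,4): 0 [-], cum=1
Step 4: p0@ESC p1@ESC p2@ESC -> at (0,4): 0 [-], cum=1
Total visits = 1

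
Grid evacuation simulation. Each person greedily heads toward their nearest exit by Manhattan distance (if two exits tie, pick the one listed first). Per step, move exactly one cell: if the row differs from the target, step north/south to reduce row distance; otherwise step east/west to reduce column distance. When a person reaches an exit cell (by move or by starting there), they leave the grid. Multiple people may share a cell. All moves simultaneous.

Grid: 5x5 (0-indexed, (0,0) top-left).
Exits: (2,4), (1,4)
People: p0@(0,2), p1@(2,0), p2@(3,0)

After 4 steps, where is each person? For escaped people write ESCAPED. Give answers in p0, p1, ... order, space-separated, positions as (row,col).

Step 1: p0:(0,2)->(1,2) | p1:(2,0)->(2,1) | p2:(3,0)->(2,0)
Step 2: p0:(1,2)->(1,3) | p1:(2,1)->(2,2) | p2:(2,0)->(2,1)
Step 3: p0:(1,3)->(1,4)->EXIT | p1:(2,2)->(2,3) | p2:(2,1)->(2,2)
Step 4: p0:escaped | p1:(2,3)->(2,4)->EXIT | p2:(2,2)->(2,3)

ESCAPED ESCAPED (2,3)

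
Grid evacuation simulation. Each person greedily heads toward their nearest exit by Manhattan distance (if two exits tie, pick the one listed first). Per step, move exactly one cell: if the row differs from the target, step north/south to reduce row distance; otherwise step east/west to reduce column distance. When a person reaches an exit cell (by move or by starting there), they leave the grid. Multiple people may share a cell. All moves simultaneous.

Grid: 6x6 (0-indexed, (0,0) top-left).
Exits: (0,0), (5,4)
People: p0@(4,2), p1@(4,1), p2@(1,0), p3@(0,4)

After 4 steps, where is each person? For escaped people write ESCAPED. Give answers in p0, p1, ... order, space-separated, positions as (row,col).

Step 1: p0:(4,2)->(5,2) | p1:(4,1)->(5,1) | p2:(1,0)->(0,0)->EXIT | p3:(0,4)->(0,3)
Step 2: p0:(5,2)->(5,3) | p1:(5,1)->(5,2) | p2:escaped | p3:(0,3)->(0,2)
Step 3: p0:(5,3)->(5,4)->EXIT | p1:(5,2)->(5,3) | p2:escaped | p3:(0,2)->(0,1)
Step 4: p0:escaped | p1:(5,3)->(5,4)->EXIT | p2:escaped | p3:(0,1)->(0,0)->EXIT

ESCAPED ESCAPED ESCAPED ESCAPED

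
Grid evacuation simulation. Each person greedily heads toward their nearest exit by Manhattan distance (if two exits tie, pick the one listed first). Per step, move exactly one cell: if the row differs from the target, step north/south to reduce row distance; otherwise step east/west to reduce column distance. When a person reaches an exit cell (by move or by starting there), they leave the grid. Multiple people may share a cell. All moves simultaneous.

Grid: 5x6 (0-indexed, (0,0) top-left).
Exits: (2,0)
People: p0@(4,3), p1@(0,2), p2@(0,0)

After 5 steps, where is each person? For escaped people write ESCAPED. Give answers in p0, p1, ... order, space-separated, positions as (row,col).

Step 1: p0:(4,3)->(3,3) | p1:(0,2)->(1,2) | p2:(0,0)->(1,0)
Step 2: p0:(3,3)->(2,3) | p1:(1,2)->(2,2) | p2:(1,0)->(2,0)->EXIT
Step 3: p0:(2,3)->(2,2) | p1:(2,2)->(2,1) | p2:escaped
Step 4: p0:(2,2)->(2,1) | p1:(2,1)->(2,0)->EXIT | p2:escaped
Step 5: p0:(2,1)->(2,0)->EXIT | p1:escaped | p2:escaped

ESCAPED ESCAPED ESCAPED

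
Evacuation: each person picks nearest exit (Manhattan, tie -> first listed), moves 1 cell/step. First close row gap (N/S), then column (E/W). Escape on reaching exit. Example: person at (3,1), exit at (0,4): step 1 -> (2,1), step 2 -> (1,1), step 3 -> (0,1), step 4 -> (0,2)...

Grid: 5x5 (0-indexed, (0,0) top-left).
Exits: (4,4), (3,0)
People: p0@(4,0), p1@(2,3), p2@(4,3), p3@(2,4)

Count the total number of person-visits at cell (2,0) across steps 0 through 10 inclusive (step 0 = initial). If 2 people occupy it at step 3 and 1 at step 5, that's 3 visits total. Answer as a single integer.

Answer: 0

Derivation:
Step 0: p0@(4,0) p1@(2,3) p2@(4,3) p3@(2,4) -> at (2,0): 0 [-], cum=0
Step 1: p0@ESC p1@(3,3) p2@ESC p3@(3,4) -> at (2,0): 0 [-], cum=0
Step 2: p0@ESC p1@(4,3) p2@ESC p3@ESC -> at (2,0): 0 [-], cum=0
Step 3: p0@ESC p1@ESC p2@ESC p3@ESC -> at (2,0): 0 [-], cum=0
Total visits = 0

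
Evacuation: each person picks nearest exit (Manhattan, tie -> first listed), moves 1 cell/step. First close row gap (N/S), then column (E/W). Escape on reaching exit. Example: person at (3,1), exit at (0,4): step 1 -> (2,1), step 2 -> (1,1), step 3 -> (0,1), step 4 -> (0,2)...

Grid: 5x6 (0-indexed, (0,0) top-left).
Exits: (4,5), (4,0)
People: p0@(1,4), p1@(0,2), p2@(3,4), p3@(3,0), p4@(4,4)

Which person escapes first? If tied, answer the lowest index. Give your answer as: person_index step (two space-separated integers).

Step 1: p0:(1,4)->(2,4) | p1:(0,2)->(1,2) | p2:(3,4)->(4,4) | p3:(3,0)->(4,0)->EXIT | p4:(4,4)->(4,5)->EXIT
Step 2: p0:(2,4)->(3,4) | p1:(1,2)->(2,2) | p2:(4,4)->(4,5)->EXIT | p3:escaped | p4:escaped
Step 3: p0:(3,4)->(4,4) | p1:(2,2)->(3,2) | p2:escaped | p3:escaped | p4:escaped
Step 4: p0:(4,4)->(4,5)->EXIT | p1:(3,2)->(4,2) | p2:escaped | p3:escaped | p4:escaped
Step 5: p0:escaped | p1:(4,2)->(4,1) | p2:escaped | p3:escaped | p4:escaped
Step 6: p0:escaped | p1:(4,1)->(4,0)->EXIT | p2:escaped | p3:escaped | p4:escaped
Exit steps: [4, 6, 2, 1, 1]
First to escape: p3 at step 1

Answer: 3 1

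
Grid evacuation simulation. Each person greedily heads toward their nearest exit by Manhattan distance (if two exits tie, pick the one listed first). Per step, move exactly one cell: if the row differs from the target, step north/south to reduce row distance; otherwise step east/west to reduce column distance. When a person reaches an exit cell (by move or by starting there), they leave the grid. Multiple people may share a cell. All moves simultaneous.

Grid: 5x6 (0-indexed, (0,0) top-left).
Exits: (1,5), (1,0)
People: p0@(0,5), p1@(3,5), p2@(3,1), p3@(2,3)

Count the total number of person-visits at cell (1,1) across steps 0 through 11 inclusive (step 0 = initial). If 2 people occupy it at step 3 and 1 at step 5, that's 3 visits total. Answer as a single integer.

Answer: 1

Derivation:
Step 0: p0@(0,5) p1@(3,5) p2@(3,1) p3@(2,3) -> at (1,1): 0 [-], cum=0
Step 1: p0@ESC p1@(2,5) p2@(2,1) p3@(1,3) -> at (1,1): 0 [-], cum=0
Step 2: p0@ESC p1@ESC p2@(1,1) p3@(1,4) -> at (1,1): 1 [p2], cum=1
Step 3: p0@ESC p1@ESC p2@ESC p3@ESC -> at (1,1): 0 [-], cum=1
Total visits = 1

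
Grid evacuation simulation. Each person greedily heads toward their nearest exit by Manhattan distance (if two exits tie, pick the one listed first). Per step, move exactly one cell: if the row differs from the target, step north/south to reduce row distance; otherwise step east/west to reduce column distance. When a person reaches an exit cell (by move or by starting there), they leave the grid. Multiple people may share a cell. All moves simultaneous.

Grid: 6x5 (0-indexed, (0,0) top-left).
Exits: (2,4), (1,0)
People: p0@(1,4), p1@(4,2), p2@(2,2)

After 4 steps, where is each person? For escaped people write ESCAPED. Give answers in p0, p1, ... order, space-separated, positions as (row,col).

Step 1: p0:(1,4)->(2,4)->EXIT | p1:(4,2)->(3,2) | p2:(2,2)->(2,3)
Step 2: p0:escaped | p1:(3,2)->(2,2) | p2:(2,3)->(2,4)->EXIT
Step 3: p0:escaped | p1:(2,2)->(2,3) | p2:escaped
Step 4: p0:escaped | p1:(2,3)->(2,4)->EXIT | p2:escaped

ESCAPED ESCAPED ESCAPED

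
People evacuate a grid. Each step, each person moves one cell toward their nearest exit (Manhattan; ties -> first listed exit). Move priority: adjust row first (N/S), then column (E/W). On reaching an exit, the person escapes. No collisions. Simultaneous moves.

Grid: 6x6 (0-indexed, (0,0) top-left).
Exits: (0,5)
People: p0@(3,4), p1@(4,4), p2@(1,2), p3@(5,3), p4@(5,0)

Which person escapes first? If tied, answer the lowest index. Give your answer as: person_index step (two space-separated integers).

Step 1: p0:(3,4)->(2,4) | p1:(4,4)->(3,4) | p2:(1,2)->(0,2) | p3:(5,3)->(4,3) | p4:(5,0)->(4,0)
Step 2: p0:(2,4)->(1,4) | p1:(3,4)->(2,4) | p2:(0,2)->(0,3) | p3:(4,3)->(3,3) | p4:(4,0)->(3,0)
Step 3: p0:(1,4)->(0,4) | p1:(2,4)->(1,4) | p2:(0,3)->(0,4) | p3:(3,3)->(2,3) | p4:(3,0)->(2,0)
Step 4: p0:(0,4)->(0,5)->EXIT | p1:(1,4)->(0,4) | p2:(0,4)->(0,5)->EXIT | p3:(2,3)->(1,3) | p4:(2,0)->(1,0)
Step 5: p0:escaped | p1:(0,4)->(0,5)->EXIT | p2:escaped | p3:(1,3)->(0,3) | p4:(1,0)->(0,0)
Step 6: p0:escaped | p1:escaped | p2:escaped | p3:(0,3)->(0,4) | p4:(0,0)->(0,1)
Step 7: p0:escaped | p1:escaped | p2:escaped | p3:(0,4)->(0,5)->EXIT | p4:(0,1)->(0,2)
Step 8: p0:escaped | p1:escaped | p2:escaped | p3:escaped | p4:(0,2)->(0,3)
Step 9: p0:escaped | p1:escaped | p2:escaped | p3:escaped | p4:(0,3)->(0,4)
Step 10: p0:escaped | p1:escaped | p2:escaped | p3:escaped | p4:(0,4)->(0,5)->EXIT
Exit steps: [4, 5, 4, 7, 10]
First to escape: p0 at step 4

Answer: 0 4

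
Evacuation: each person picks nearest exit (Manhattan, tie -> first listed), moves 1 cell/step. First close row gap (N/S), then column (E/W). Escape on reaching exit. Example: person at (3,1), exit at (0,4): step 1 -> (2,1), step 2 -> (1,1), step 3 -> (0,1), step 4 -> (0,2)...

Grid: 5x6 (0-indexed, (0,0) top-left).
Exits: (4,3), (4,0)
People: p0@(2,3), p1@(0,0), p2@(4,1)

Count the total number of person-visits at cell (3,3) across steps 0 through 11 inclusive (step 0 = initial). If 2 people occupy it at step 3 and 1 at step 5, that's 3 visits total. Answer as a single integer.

Answer: 1

Derivation:
Step 0: p0@(2,3) p1@(0,0) p2@(4,1) -> at (3,3): 0 [-], cum=0
Step 1: p0@(3,3) p1@(1,0) p2@ESC -> at (3,3): 1 [p0], cum=1
Step 2: p0@ESC p1@(2,0) p2@ESC -> at (3,3): 0 [-], cum=1
Step 3: p0@ESC p1@(3,0) p2@ESC -> at (3,3): 0 [-], cum=1
Step 4: p0@ESC p1@ESC p2@ESC -> at (3,3): 0 [-], cum=1
Total visits = 1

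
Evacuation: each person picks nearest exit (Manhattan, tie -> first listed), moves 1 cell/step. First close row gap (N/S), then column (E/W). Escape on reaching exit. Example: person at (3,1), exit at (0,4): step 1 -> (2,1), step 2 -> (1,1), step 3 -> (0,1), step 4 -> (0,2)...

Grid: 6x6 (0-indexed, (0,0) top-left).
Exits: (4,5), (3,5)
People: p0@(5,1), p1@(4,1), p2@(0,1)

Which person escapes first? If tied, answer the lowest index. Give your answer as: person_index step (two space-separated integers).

Step 1: p0:(5,1)->(4,1) | p1:(4,1)->(4,2) | p2:(0,1)->(1,1)
Step 2: p0:(4,1)->(4,2) | p1:(4,2)->(4,3) | p2:(1,1)->(2,1)
Step 3: p0:(4,2)->(4,3) | p1:(4,3)->(4,4) | p2:(2,1)->(3,1)
Step 4: p0:(4,3)->(4,4) | p1:(4,4)->(4,5)->EXIT | p2:(3,1)->(3,2)
Step 5: p0:(4,4)->(4,5)->EXIT | p1:escaped | p2:(3,2)->(3,3)
Step 6: p0:escaped | p1:escaped | p2:(3,3)->(3,4)
Step 7: p0:escaped | p1:escaped | p2:(3,4)->(3,5)->EXIT
Exit steps: [5, 4, 7]
First to escape: p1 at step 4

Answer: 1 4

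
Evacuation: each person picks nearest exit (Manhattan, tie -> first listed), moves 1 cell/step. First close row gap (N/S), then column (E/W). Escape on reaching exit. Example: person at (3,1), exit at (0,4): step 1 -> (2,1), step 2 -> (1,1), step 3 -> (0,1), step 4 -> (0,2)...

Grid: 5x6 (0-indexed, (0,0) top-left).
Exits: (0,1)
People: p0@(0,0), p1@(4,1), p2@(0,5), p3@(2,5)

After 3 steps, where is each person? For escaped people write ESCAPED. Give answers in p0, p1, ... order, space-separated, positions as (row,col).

Step 1: p0:(0,0)->(0,1)->EXIT | p1:(4,1)->(3,1) | p2:(0,5)->(0,4) | p3:(2,5)->(1,5)
Step 2: p0:escaped | p1:(3,1)->(2,1) | p2:(0,4)->(0,3) | p3:(1,5)->(0,5)
Step 3: p0:escaped | p1:(2,1)->(1,1) | p2:(0,3)->(0,2) | p3:(0,5)->(0,4)

ESCAPED (1,1) (0,2) (0,4)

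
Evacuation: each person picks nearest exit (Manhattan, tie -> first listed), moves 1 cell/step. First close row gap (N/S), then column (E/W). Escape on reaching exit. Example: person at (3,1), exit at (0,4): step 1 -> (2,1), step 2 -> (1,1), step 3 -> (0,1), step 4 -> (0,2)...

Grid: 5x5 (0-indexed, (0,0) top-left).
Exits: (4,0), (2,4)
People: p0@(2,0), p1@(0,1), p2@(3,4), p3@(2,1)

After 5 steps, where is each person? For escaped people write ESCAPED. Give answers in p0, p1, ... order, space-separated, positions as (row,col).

Step 1: p0:(2,0)->(3,0) | p1:(0,1)->(1,1) | p2:(3,4)->(2,4)->EXIT | p3:(2,1)->(3,1)
Step 2: p0:(3,0)->(4,0)->EXIT | p1:(1,1)->(2,1) | p2:escaped | p3:(3,1)->(4,1)
Step 3: p0:escaped | p1:(2,1)->(3,1) | p2:escaped | p3:(4,1)->(4,0)->EXIT
Step 4: p0:escaped | p1:(3,1)->(4,1) | p2:escaped | p3:escaped
Step 5: p0:escaped | p1:(4,1)->(4,0)->EXIT | p2:escaped | p3:escaped

ESCAPED ESCAPED ESCAPED ESCAPED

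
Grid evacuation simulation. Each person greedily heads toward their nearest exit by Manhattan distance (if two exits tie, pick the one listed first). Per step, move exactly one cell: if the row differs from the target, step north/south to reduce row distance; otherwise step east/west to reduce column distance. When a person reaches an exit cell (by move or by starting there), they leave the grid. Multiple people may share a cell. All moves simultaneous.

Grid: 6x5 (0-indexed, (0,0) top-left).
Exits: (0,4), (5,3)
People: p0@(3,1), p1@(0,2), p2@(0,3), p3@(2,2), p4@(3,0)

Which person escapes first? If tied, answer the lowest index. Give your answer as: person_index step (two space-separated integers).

Step 1: p0:(3,1)->(4,1) | p1:(0,2)->(0,3) | p2:(0,3)->(0,4)->EXIT | p3:(2,2)->(1,2) | p4:(3,0)->(4,0)
Step 2: p0:(4,1)->(5,1) | p1:(0,3)->(0,4)->EXIT | p2:escaped | p3:(1,2)->(0,2) | p4:(4,0)->(5,0)
Step 3: p0:(5,1)->(5,2) | p1:escaped | p2:escaped | p3:(0,2)->(0,3) | p4:(5,0)->(5,1)
Step 4: p0:(5,2)->(5,3)->EXIT | p1:escaped | p2:escaped | p3:(0,3)->(0,4)->EXIT | p4:(5,1)->(5,2)
Step 5: p0:escaped | p1:escaped | p2:escaped | p3:escaped | p4:(5,2)->(5,3)->EXIT
Exit steps: [4, 2, 1, 4, 5]
First to escape: p2 at step 1

Answer: 2 1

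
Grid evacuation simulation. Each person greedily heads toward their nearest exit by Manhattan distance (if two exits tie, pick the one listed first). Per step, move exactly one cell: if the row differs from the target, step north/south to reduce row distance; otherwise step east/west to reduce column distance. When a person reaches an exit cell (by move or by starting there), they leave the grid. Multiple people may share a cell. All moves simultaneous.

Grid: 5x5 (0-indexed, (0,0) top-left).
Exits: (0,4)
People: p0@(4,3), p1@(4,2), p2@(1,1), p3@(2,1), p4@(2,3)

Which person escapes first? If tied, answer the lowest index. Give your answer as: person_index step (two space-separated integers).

Step 1: p0:(4,3)->(3,3) | p1:(4,2)->(3,2) | p2:(1,1)->(0,1) | p3:(2,1)->(1,1) | p4:(2,3)->(1,3)
Step 2: p0:(3,3)->(2,3) | p1:(3,2)->(2,2) | p2:(0,1)->(0,2) | p3:(1,1)->(0,1) | p4:(1,3)->(0,3)
Step 3: p0:(2,3)->(1,3) | p1:(2,2)->(1,2) | p2:(0,2)->(0,3) | p3:(0,1)->(0,2) | p4:(0,3)->(0,4)->EXIT
Step 4: p0:(1,3)->(0,3) | p1:(1,2)->(0,2) | p2:(0,3)->(0,4)->EXIT | p3:(0,2)->(0,3) | p4:escaped
Step 5: p0:(0,3)->(0,4)->EXIT | p1:(0,2)->(0,3) | p2:escaped | p3:(0,3)->(0,4)->EXIT | p4:escaped
Step 6: p0:escaped | p1:(0,3)->(0,4)->EXIT | p2:escaped | p3:escaped | p4:escaped
Exit steps: [5, 6, 4, 5, 3]
First to escape: p4 at step 3

Answer: 4 3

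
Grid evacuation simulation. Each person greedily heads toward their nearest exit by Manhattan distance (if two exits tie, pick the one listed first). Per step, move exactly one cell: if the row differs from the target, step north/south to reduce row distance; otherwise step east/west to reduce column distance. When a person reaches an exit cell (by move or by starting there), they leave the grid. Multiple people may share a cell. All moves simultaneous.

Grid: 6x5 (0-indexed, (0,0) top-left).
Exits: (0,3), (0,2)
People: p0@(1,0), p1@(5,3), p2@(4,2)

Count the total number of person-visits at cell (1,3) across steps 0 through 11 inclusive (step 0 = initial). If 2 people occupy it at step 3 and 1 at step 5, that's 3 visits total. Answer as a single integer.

Step 0: p0@(1,0) p1@(5,3) p2@(4,2) -> at (1,3): 0 [-], cum=0
Step 1: p0@(0,0) p1@(4,3) p2@(3,2) -> at (1,3): 0 [-], cum=0
Step 2: p0@(0,1) p1@(3,3) p2@(2,2) -> at (1,3): 0 [-], cum=0
Step 3: p0@ESC p1@(2,3) p2@(1,2) -> at (1,3): 0 [-], cum=0
Step 4: p0@ESC p1@(1,3) p2@ESC -> at (1,3): 1 [p1], cum=1
Step 5: p0@ESC p1@ESC p2@ESC -> at (1,3): 0 [-], cum=1
Total visits = 1

Answer: 1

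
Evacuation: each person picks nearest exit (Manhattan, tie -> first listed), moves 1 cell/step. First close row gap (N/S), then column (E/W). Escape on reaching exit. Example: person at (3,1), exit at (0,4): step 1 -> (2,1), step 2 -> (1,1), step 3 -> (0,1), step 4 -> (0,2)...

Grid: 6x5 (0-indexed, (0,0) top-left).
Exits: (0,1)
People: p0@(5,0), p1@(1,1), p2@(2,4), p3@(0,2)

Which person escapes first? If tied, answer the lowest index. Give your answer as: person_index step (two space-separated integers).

Answer: 1 1

Derivation:
Step 1: p0:(5,0)->(4,0) | p1:(1,1)->(0,1)->EXIT | p2:(2,4)->(1,4) | p3:(0,2)->(0,1)->EXIT
Step 2: p0:(4,0)->(3,0) | p1:escaped | p2:(1,4)->(0,4) | p3:escaped
Step 3: p0:(3,0)->(2,0) | p1:escaped | p2:(0,4)->(0,3) | p3:escaped
Step 4: p0:(2,0)->(1,0) | p1:escaped | p2:(0,3)->(0,2) | p3:escaped
Step 5: p0:(1,0)->(0,0) | p1:escaped | p2:(0,2)->(0,1)->EXIT | p3:escaped
Step 6: p0:(0,0)->(0,1)->EXIT | p1:escaped | p2:escaped | p3:escaped
Exit steps: [6, 1, 5, 1]
First to escape: p1 at step 1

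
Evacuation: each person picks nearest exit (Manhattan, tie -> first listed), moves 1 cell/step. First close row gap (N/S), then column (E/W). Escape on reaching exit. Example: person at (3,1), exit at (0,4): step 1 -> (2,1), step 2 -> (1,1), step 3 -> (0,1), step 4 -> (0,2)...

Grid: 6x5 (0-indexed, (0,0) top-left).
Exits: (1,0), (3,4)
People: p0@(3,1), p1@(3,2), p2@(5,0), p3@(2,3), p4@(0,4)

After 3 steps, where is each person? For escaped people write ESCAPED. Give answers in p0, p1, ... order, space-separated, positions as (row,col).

Step 1: p0:(3,1)->(2,1) | p1:(3,2)->(3,3) | p2:(5,0)->(4,0) | p3:(2,3)->(3,3) | p4:(0,4)->(1,4)
Step 2: p0:(2,1)->(1,1) | p1:(3,3)->(3,4)->EXIT | p2:(4,0)->(3,0) | p3:(3,3)->(3,4)->EXIT | p4:(1,4)->(2,4)
Step 3: p0:(1,1)->(1,0)->EXIT | p1:escaped | p2:(3,0)->(2,0) | p3:escaped | p4:(2,4)->(3,4)->EXIT

ESCAPED ESCAPED (2,0) ESCAPED ESCAPED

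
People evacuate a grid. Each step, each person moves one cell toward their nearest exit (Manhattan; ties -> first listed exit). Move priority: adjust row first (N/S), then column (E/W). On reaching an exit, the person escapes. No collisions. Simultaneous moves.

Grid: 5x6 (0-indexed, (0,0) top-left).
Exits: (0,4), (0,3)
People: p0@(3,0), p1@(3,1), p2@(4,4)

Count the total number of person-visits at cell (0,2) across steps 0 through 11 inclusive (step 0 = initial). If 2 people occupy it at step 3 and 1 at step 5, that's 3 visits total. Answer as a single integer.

Step 0: p0@(3,0) p1@(3,1) p2@(4,4) -> at (0,2): 0 [-], cum=0
Step 1: p0@(2,0) p1@(2,1) p2@(3,4) -> at (0,2): 0 [-], cum=0
Step 2: p0@(1,0) p1@(1,1) p2@(2,4) -> at (0,2): 0 [-], cum=0
Step 3: p0@(0,0) p1@(0,1) p2@(1,4) -> at (0,2): 0 [-], cum=0
Step 4: p0@(0,1) p1@(0,2) p2@ESC -> at (0,2): 1 [p1], cum=1
Step 5: p0@(0,2) p1@ESC p2@ESC -> at (0,2): 1 [p0], cum=2
Step 6: p0@ESC p1@ESC p2@ESC -> at (0,2): 0 [-], cum=2
Total visits = 2

Answer: 2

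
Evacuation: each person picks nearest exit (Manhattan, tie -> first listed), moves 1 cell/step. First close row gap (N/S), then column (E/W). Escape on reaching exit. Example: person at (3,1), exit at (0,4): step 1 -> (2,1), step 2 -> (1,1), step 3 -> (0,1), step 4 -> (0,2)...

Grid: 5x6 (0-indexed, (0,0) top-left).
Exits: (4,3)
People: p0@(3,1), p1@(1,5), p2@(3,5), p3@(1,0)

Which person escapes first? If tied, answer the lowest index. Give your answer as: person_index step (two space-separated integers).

Step 1: p0:(3,1)->(4,1) | p1:(1,5)->(2,5) | p2:(3,5)->(4,5) | p3:(1,0)->(2,0)
Step 2: p0:(4,1)->(4,2) | p1:(2,5)->(3,5) | p2:(4,5)->(4,4) | p3:(2,0)->(3,0)
Step 3: p0:(4,2)->(4,3)->EXIT | p1:(3,5)->(4,5) | p2:(4,4)->(4,3)->EXIT | p3:(3,0)->(4,0)
Step 4: p0:escaped | p1:(4,5)->(4,4) | p2:escaped | p3:(4,0)->(4,1)
Step 5: p0:escaped | p1:(4,4)->(4,3)->EXIT | p2:escaped | p3:(4,1)->(4,2)
Step 6: p0:escaped | p1:escaped | p2:escaped | p3:(4,2)->(4,3)->EXIT
Exit steps: [3, 5, 3, 6]
First to escape: p0 at step 3

Answer: 0 3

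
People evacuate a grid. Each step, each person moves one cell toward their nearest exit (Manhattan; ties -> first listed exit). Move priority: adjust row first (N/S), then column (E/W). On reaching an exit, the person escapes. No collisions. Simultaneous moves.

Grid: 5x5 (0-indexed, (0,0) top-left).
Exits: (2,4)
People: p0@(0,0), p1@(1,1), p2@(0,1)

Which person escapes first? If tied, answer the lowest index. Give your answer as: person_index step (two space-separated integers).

Step 1: p0:(0,0)->(1,0) | p1:(1,1)->(2,1) | p2:(0,1)->(1,1)
Step 2: p0:(1,0)->(2,0) | p1:(2,1)->(2,2) | p2:(1,1)->(2,1)
Step 3: p0:(2,0)->(2,1) | p1:(2,2)->(2,3) | p2:(2,1)->(2,2)
Step 4: p0:(2,1)->(2,2) | p1:(2,3)->(2,4)->EXIT | p2:(2,2)->(2,3)
Step 5: p0:(2,2)->(2,3) | p1:escaped | p2:(2,3)->(2,4)->EXIT
Step 6: p0:(2,3)->(2,4)->EXIT | p1:escaped | p2:escaped
Exit steps: [6, 4, 5]
First to escape: p1 at step 4

Answer: 1 4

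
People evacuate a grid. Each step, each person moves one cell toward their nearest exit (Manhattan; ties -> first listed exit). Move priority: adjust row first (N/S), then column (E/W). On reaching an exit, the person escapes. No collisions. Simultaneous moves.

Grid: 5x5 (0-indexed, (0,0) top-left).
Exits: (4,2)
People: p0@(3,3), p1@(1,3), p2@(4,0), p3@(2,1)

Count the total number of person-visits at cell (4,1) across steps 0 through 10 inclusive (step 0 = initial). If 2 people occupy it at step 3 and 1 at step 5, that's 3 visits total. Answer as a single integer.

Answer: 2

Derivation:
Step 0: p0@(3,3) p1@(1,3) p2@(4,0) p3@(2,1) -> at (4,1): 0 [-], cum=0
Step 1: p0@(4,3) p1@(2,3) p2@(4,1) p3@(3,1) -> at (4,1): 1 [p2], cum=1
Step 2: p0@ESC p1@(3,3) p2@ESC p3@(4,1) -> at (4,1): 1 [p3], cum=2
Step 3: p0@ESC p1@(4,3) p2@ESC p3@ESC -> at (4,1): 0 [-], cum=2
Step 4: p0@ESC p1@ESC p2@ESC p3@ESC -> at (4,1): 0 [-], cum=2
Total visits = 2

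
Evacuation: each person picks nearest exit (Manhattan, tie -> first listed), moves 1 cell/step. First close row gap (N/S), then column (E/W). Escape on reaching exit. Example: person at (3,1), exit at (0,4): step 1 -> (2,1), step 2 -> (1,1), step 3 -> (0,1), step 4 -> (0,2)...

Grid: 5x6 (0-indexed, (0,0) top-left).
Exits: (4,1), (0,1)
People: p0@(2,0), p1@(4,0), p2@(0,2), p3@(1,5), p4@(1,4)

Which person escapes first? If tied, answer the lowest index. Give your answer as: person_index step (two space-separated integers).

Step 1: p0:(2,0)->(3,0) | p1:(4,0)->(4,1)->EXIT | p2:(0,2)->(0,1)->EXIT | p3:(1,5)->(0,5) | p4:(1,4)->(0,4)
Step 2: p0:(3,0)->(4,0) | p1:escaped | p2:escaped | p3:(0,5)->(0,4) | p4:(0,4)->(0,3)
Step 3: p0:(4,0)->(4,1)->EXIT | p1:escaped | p2:escaped | p3:(0,4)->(0,3) | p4:(0,3)->(0,2)
Step 4: p0:escaped | p1:escaped | p2:escaped | p3:(0,3)->(0,2) | p4:(0,2)->(0,1)->EXIT
Step 5: p0:escaped | p1:escaped | p2:escaped | p3:(0,2)->(0,1)->EXIT | p4:escaped
Exit steps: [3, 1, 1, 5, 4]
First to escape: p1 at step 1

Answer: 1 1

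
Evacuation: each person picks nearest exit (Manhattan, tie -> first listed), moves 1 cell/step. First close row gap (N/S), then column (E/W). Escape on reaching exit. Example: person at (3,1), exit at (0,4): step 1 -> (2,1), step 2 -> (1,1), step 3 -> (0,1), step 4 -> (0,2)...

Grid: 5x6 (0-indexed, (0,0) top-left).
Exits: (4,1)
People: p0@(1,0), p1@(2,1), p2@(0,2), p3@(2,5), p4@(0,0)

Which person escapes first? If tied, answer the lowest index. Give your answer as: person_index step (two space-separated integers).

Answer: 1 2

Derivation:
Step 1: p0:(1,0)->(2,0) | p1:(2,1)->(3,1) | p2:(0,2)->(1,2) | p3:(2,5)->(3,5) | p4:(0,0)->(1,0)
Step 2: p0:(2,0)->(3,0) | p1:(3,1)->(4,1)->EXIT | p2:(1,2)->(2,2) | p3:(3,5)->(4,5) | p4:(1,0)->(2,0)
Step 3: p0:(3,0)->(4,0) | p1:escaped | p2:(2,2)->(3,2) | p3:(4,5)->(4,4) | p4:(2,0)->(3,0)
Step 4: p0:(4,0)->(4,1)->EXIT | p1:escaped | p2:(3,2)->(4,2) | p3:(4,4)->(4,3) | p4:(3,0)->(4,0)
Step 5: p0:escaped | p1:escaped | p2:(4,2)->(4,1)->EXIT | p3:(4,3)->(4,2) | p4:(4,0)->(4,1)->EXIT
Step 6: p0:escaped | p1:escaped | p2:escaped | p3:(4,2)->(4,1)->EXIT | p4:escaped
Exit steps: [4, 2, 5, 6, 5]
First to escape: p1 at step 2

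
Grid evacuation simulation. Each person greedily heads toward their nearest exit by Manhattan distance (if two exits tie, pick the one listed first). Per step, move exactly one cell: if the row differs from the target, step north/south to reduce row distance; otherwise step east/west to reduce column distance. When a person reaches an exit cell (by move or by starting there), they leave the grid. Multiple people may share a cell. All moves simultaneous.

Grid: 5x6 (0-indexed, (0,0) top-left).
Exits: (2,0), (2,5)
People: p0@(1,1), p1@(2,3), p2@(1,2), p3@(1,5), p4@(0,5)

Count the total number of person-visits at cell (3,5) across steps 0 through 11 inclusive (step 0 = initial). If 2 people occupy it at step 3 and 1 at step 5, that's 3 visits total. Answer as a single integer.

Answer: 0

Derivation:
Step 0: p0@(1,1) p1@(2,3) p2@(1,2) p3@(1,5) p4@(0,5) -> at (3,5): 0 [-], cum=0
Step 1: p0@(2,1) p1@(2,4) p2@(2,2) p3@ESC p4@(1,5) -> at (3,5): 0 [-], cum=0
Step 2: p0@ESC p1@ESC p2@(2,1) p3@ESC p4@ESC -> at (3,5): 0 [-], cum=0
Step 3: p0@ESC p1@ESC p2@ESC p3@ESC p4@ESC -> at (3,5): 0 [-], cum=0
Total visits = 0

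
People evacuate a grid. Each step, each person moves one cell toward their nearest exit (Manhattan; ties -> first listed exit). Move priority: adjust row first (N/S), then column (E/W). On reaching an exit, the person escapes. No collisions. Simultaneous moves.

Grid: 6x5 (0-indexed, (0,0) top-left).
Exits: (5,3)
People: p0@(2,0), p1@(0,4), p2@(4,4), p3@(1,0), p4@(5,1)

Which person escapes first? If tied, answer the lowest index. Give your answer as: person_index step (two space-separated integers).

Step 1: p0:(2,0)->(3,0) | p1:(0,4)->(1,4) | p2:(4,4)->(5,4) | p3:(1,0)->(2,0) | p4:(5,1)->(5,2)
Step 2: p0:(3,0)->(4,0) | p1:(1,4)->(2,4) | p2:(5,4)->(5,3)->EXIT | p3:(2,0)->(3,0) | p4:(5,2)->(5,3)->EXIT
Step 3: p0:(4,0)->(5,0) | p1:(2,4)->(3,4) | p2:escaped | p3:(3,0)->(4,0) | p4:escaped
Step 4: p0:(5,0)->(5,1) | p1:(3,4)->(4,4) | p2:escaped | p3:(4,0)->(5,0) | p4:escaped
Step 5: p0:(5,1)->(5,2) | p1:(4,4)->(5,4) | p2:escaped | p3:(5,0)->(5,1) | p4:escaped
Step 6: p0:(5,2)->(5,3)->EXIT | p1:(5,4)->(5,3)->EXIT | p2:escaped | p3:(5,1)->(5,2) | p4:escaped
Step 7: p0:escaped | p1:escaped | p2:escaped | p3:(5,2)->(5,3)->EXIT | p4:escaped
Exit steps: [6, 6, 2, 7, 2]
First to escape: p2 at step 2

Answer: 2 2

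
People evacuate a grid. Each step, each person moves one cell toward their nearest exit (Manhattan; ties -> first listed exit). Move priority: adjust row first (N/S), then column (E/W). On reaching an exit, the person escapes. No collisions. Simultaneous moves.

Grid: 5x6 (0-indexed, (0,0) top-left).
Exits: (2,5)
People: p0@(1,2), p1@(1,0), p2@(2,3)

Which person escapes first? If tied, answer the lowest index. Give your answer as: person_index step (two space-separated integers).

Step 1: p0:(1,2)->(2,2) | p1:(1,0)->(2,0) | p2:(2,3)->(2,4)
Step 2: p0:(2,2)->(2,3) | p1:(2,0)->(2,1) | p2:(2,4)->(2,5)->EXIT
Step 3: p0:(2,3)->(2,4) | p1:(2,1)->(2,2) | p2:escaped
Step 4: p0:(2,4)->(2,5)->EXIT | p1:(2,2)->(2,3) | p2:escaped
Step 5: p0:escaped | p1:(2,3)->(2,4) | p2:escaped
Step 6: p0:escaped | p1:(2,4)->(2,5)->EXIT | p2:escaped
Exit steps: [4, 6, 2]
First to escape: p2 at step 2

Answer: 2 2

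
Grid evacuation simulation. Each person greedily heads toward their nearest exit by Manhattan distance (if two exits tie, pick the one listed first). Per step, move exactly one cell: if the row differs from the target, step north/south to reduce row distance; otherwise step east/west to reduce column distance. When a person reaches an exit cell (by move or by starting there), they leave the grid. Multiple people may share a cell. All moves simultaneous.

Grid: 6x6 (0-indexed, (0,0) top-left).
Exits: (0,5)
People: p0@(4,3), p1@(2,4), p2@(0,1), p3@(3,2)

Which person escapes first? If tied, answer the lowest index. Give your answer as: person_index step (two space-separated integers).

Answer: 1 3

Derivation:
Step 1: p0:(4,3)->(3,3) | p1:(2,4)->(1,4) | p2:(0,1)->(0,2) | p3:(3,2)->(2,2)
Step 2: p0:(3,3)->(2,3) | p1:(1,4)->(0,4) | p2:(0,2)->(0,3) | p3:(2,2)->(1,2)
Step 3: p0:(2,3)->(1,3) | p1:(0,4)->(0,5)->EXIT | p2:(0,3)->(0,4) | p3:(1,2)->(0,2)
Step 4: p0:(1,3)->(0,3) | p1:escaped | p2:(0,4)->(0,5)->EXIT | p3:(0,2)->(0,3)
Step 5: p0:(0,3)->(0,4) | p1:escaped | p2:escaped | p3:(0,3)->(0,4)
Step 6: p0:(0,4)->(0,5)->EXIT | p1:escaped | p2:escaped | p3:(0,4)->(0,5)->EXIT
Exit steps: [6, 3, 4, 6]
First to escape: p1 at step 3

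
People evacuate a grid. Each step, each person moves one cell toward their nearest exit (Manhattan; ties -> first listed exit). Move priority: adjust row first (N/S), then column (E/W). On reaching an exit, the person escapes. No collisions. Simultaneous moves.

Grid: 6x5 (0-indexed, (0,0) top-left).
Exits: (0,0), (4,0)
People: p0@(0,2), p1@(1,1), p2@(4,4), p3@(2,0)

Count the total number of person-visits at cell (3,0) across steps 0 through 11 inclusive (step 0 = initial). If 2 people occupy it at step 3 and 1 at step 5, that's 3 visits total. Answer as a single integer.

Step 0: p0@(0,2) p1@(1,1) p2@(4,4) p3@(2,0) -> at (3,0): 0 [-], cum=0
Step 1: p0@(0,1) p1@(0,1) p2@(4,3) p3@(1,0) -> at (3,0): 0 [-], cum=0
Step 2: p0@ESC p1@ESC p2@(4,2) p3@ESC -> at (3,0): 0 [-], cum=0
Step 3: p0@ESC p1@ESC p2@(4,1) p3@ESC -> at (3,0): 0 [-], cum=0
Step 4: p0@ESC p1@ESC p2@ESC p3@ESC -> at (3,0): 0 [-], cum=0
Total visits = 0

Answer: 0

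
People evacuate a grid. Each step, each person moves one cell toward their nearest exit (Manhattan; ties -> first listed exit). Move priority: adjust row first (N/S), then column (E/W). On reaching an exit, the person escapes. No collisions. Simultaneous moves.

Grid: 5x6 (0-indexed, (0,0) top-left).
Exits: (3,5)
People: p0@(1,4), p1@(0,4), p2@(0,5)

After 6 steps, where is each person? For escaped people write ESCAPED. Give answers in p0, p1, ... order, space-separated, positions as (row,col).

Step 1: p0:(1,4)->(2,4) | p1:(0,4)->(1,4) | p2:(0,5)->(1,5)
Step 2: p0:(2,4)->(3,4) | p1:(1,4)->(2,4) | p2:(1,5)->(2,5)
Step 3: p0:(3,4)->(3,5)->EXIT | p1:(2,4)->(3,4) | p2:(2,5)->(3,5)->EXIT
Step 4: p0:escaped | p1:(3,4)->(3,5)->EXIT | p2:escaped

ESCAPED ESCAPED ESCAPED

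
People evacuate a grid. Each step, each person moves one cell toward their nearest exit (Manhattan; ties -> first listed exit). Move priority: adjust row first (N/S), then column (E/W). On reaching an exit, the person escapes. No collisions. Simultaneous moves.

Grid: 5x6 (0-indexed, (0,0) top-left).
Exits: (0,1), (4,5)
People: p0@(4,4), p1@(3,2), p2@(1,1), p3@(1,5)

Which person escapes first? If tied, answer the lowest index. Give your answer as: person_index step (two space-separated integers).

Step 1: p0:(4,4)->(4,5)->EXIT | p1:(3,2)->(2,2) | p2:(1,1)->(0,1)->EXIT | p3:(1,5)->(2,5)
Step 2: p0:escaped | p1:(2,2)->(1,2) | p2:escaped | p3:(2,5)->(3,5)
Step 3: p0:escaped | p1:(1,2)->(0,2) | p2:escaped | p3:(3,5)->(4,5)->EXIT
Step 4: p0:escaped | p1:(0,2)->(0,1)->EXIT | p2:escaped | p3:escaped
Exit steps: [1, 4, 1, 3]
First to escape: p0 at step 1

Answer: 0 1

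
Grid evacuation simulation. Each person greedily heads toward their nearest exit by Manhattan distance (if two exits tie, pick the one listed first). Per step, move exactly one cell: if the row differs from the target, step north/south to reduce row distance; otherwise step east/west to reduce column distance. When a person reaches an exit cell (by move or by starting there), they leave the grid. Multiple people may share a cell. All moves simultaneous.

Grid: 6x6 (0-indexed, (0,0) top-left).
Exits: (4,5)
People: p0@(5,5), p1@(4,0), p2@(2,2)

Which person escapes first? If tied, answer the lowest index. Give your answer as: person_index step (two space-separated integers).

Answer: 0 1

Derivation:
Step 1: p0:(5,5)->(4,5)->EXIT | p1:(4,0)->(4,1) | p2:(2,2)->(3,2)
Step 2: p0:escaped | p1:(4,1)->(4,2) | p2:(3,2)->(4,2)
Step 3: p0:escaped | p1:(4,2)->(4,3) | p2:(4,2)->(4,3)
Step 4: p0:escaped | p1:(4,3)->(4,4) | p2:(4,3)->(4,4)
Step 5: p0:escaped | p1:(4,4)->(4,5)->EXIT | p2:(4,4)->(4,5)->EXIT
Exit steps: [1, 5, 5]
First to escape: p0 at step 1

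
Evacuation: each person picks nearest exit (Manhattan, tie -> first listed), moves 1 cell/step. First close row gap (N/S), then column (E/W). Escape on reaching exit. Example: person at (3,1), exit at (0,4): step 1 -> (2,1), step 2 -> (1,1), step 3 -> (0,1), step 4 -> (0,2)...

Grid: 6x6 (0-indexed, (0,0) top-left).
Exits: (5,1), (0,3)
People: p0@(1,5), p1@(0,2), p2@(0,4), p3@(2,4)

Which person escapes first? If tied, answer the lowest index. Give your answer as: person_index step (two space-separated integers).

Step 1: p0:(1,5)->(0,5) | p1:(0,2)->(0,3)->EXIT | p2:(0,4)->(0,3)->EXIT | p3:(2,4)->(1,4)
Step 2: p0:(0,5)->(0,4) | p1:escaped | p2:escaped | p3:(1,4)->(0,4)
Step 3: p0:(0,4)->(0,3)->EXIT | p1:escaped | p2:escaped | p3:(0,4)->(0,3)->EXIT
Exit steps: [3, 1, 1, 3]
First to escape: p1 at step 1

Answer: 1 1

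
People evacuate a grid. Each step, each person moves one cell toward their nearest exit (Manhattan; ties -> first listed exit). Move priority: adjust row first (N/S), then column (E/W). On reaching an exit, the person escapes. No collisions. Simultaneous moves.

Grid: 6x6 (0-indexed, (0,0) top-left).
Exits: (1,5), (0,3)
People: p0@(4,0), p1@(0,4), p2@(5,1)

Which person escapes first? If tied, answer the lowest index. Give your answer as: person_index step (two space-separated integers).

Answer: 1 1

Derivation:
Step 1: p0:(4,0)->(3,0) | p1:(0,4)->(0,3)->EXIT | p2:(5,1)->(4,1)
Step 2: p0:(3,0)->(2,0) | p1:escaped | p2:(4,1)->(3,1)
Step 3: p0:(2,0)->(1,0) | p1:escaped | p2:(3,1)->(2,1)
Step 4: p0:(1,0)->(0,0) | p1:escaped | p2:(2,1)->(1,1)
Step 5: p0:(0,0)->(0,1) | p1:escaped | p2:(1,1)->(0,1)
Step 6: p0:(0,1)->(0,2) | p1:escaped | p2:(0,1)->(0,2)
Step 7: p0:(0,2)->(0,3)->EXIT | p1:escaped | p2:(0,2)->(0,3)->EXIT
Exit steps: [7, 1, 7]
First to escape: p1 at step 1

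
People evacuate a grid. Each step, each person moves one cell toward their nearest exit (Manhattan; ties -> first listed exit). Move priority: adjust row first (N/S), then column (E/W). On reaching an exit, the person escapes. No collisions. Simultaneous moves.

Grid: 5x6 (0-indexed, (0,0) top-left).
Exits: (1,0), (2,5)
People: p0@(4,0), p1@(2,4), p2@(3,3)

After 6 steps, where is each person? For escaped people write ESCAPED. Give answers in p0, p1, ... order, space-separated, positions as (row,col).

Step 1: p0:(4,0)->(3,0) | p1:(2,4)->(2,5)->EXIT | p2:(3,3)->(2,3)
Step 2: p0:(3,0)->(2,0) | p1:escaped | p2:(2,3)->(2,4)
Step 3: p0:(2,0)->(1,0)->EXIT | p1:escaped | p2:(2,4)->(2,5)->EXIT

ESCAPED ESCAPED ESCAPED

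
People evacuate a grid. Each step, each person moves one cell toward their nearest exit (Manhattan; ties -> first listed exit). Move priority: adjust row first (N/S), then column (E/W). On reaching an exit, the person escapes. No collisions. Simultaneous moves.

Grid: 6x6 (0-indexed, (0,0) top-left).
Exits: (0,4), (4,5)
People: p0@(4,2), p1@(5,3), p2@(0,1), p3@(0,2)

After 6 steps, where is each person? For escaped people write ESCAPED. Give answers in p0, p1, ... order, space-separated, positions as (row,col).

Step 1: p0:(4,2)->(4,3) | p1:(5,3)->(4,3) | p2:(0,1)->(0,2) | p3:(0,2)->(0,3)
Step 2: p0:(4,3)->(4,4) | p1:(4,3)->(4,4) | p2:(0,2)->(0,3) | p3:(0,3)->(0,4)->EXIT
Step 3: p0:(4,4)->(4,5)->EXIT | p1:(4,4)->(4,5)->EXIT | p2:(0,3)->(0,4)->EXIT | p3:escaped

ESCAPED ESCAPED ESCAPED ESCAPED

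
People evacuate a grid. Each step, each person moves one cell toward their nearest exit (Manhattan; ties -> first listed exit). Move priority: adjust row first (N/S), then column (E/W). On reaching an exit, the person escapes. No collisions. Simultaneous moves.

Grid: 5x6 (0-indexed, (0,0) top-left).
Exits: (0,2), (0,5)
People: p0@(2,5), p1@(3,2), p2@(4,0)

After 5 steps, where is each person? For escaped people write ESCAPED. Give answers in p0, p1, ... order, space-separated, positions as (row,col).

Step 1: p0:(2,5)->(1,5) | p1:(3,2)->(2,2) | p2:(4,0)->(3,0)
Step 2: p0:(1,5)->(0,5)->EXIT | p1:(2,2)->(1,2) | p2:(3,0)->(2,0)
Step 3: p0:escaped | p1:(1,2)->(0,2)->EXIT | p2:(2,0)->(1,0)
Step 4: p0:escaped | p1:escaped | p2:(1,0)->(0,0)
Step 5: p0:escaped | p1:escaped | p2:(0,0)->(0,1)

ESCAPED ESCAPED (0,1)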